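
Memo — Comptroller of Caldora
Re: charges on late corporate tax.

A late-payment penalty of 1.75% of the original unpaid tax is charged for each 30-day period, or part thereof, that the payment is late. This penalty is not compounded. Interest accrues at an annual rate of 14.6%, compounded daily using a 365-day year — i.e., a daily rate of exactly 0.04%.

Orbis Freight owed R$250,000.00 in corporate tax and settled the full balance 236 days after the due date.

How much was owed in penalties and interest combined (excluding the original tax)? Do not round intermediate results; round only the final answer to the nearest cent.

R$59,744.63

Penalty periods: ⌈236/30⌉ = 8; penalty = 8 × 1.75% × R$250,000.00 = R$35,000.00
Interest: R$250,000.00 × ((1 + 0.0004)^236 − 1) = R$250,000.00 × 0.09897851… = R$24,744.6286…
Penalties + interest = R$35,000.0000 + R$24,744.6286… = R$59,744.63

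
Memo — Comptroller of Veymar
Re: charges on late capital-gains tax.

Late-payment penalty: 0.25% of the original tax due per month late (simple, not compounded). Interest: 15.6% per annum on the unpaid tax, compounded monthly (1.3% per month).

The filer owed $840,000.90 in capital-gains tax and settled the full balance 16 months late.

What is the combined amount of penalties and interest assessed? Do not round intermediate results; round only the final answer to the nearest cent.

$226,433.97

Late-payment penalty = 0.25% × $840,000.90 × 16 mo = $33,600.04…
Interest: $840,000.90 × ((1 + 0.013)^16 − 1) = $840,000.90 × 0.2295640… = $192,833.9349…
Penalties + interest = $33,600.0360 + $192,833.9349… = $226,433.97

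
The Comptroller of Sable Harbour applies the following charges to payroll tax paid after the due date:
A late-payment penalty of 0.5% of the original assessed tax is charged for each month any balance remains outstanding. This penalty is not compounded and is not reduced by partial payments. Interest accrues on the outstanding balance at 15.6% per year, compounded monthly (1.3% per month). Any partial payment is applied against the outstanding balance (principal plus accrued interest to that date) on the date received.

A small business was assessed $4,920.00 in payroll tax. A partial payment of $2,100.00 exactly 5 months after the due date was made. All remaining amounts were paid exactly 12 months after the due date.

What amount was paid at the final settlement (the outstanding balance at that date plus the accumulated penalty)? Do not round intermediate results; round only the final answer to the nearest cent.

Balance at month 5: $4,920.0000 × (1 + 0.013)^5 = $5,248.2236…
After $2,100.00 payment: $5,248.2236… − $2,100.00 = $3,148.2236…
Balance at month 12: $3,148.2236… × (1 + 0.013)^7 = $3,446.1302…
Penalty: 12 × 0.5% × $4,920.00 = $295.20
Final settlement = outstanding balance + penalty = $3,446.1302… + $295.20 = $3,741.33

$3,741.33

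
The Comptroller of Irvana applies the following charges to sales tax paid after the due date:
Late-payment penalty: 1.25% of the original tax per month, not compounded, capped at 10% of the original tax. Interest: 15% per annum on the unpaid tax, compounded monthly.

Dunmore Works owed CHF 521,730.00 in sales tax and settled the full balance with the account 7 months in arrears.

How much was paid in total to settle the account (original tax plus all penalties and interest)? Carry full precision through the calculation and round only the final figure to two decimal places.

Penalty: 7 × 1.25% × CHF 521,730.00 = CHF 45,651.38… (below the 10% cap of CHF 52,173.00)
Interest (15%/yr ÷ 12 = 1.25%/month): CHF 521,730.00 × ((1 + 0.0125)^7 − 1) = CHF 47,399.4159…
Total = CHF 521,730.00 + CHF 45,651.3750 + CHF 47,399.4159… = CHF 614,780.79

CHF 614,780.79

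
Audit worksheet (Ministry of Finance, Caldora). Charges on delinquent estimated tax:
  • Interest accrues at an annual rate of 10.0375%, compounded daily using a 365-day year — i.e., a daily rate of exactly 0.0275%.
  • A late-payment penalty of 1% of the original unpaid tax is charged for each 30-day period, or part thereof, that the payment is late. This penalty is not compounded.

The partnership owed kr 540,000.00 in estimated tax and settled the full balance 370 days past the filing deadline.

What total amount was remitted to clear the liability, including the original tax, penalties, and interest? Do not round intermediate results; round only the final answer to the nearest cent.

Penalty periods: ⌈370/30⌉ = 13; penalty = 13 × 1% × kr 540,000.00 = kr 70,200.00
Interest: kr 540,000.00 × ((1 + 0.000275)^370 − 1) = kr 540,000.00 × 0.10709117… = kr 57,829.2341…
Total = kr 540,000.00 + kr 70,200.0000 + kr 57,829.2341… = kr 668,029.23

kr 668,029.23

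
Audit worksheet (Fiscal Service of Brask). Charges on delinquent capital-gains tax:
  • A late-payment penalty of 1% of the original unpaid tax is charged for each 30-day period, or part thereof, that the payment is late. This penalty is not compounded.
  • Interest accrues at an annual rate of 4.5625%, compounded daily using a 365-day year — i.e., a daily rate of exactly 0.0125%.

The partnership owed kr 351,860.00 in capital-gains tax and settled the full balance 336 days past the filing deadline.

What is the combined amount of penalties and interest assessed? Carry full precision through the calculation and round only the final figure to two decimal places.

kr 57,315.09

Penalty periods: ⌈336/30⌉ = 12; penalty = 12 × 1% × kr 351,860.00 = kr 42,223.20
Interest: kr 351,860.00 × ((1 + 0.000125)^336 − 1) = kr 351,860.00 × 0.04289174… = kr 15,091.8881…
Penalties + interest = kr 42,223.2000 + kr 15,091.8881… = kr 57,315.09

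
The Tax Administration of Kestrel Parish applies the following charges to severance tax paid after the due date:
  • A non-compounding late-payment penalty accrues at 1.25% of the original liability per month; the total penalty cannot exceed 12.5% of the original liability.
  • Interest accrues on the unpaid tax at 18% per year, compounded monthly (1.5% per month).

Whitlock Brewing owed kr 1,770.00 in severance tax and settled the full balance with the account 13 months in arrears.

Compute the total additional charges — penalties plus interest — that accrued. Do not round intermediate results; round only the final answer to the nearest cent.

Penalty (uncapped): 13 × 1.25% × kr 1,770.00 = kr 287.63…; cap = 12.5% × kr 1,770.00 = kr 221.25 → penalty = kr 221.25
Interest: kr 1,770.00 × ((1 + 0.015)^13 − 1) = kr 1,770.00 × 0.2135524… = kr 377.9878…
Penalties + interest = kr 221.2500 + kr 377.9878… = kr 599.24

kr 599.24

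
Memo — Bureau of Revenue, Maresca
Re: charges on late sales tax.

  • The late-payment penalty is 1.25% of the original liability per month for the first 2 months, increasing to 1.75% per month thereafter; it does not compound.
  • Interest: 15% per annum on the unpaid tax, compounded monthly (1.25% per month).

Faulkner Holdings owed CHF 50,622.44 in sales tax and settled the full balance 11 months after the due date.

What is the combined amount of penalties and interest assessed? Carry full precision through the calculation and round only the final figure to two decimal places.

CHF 16,650.95

Penalty, months 1–2: 2 × 1.25% × CHF 50,622.44 = CHF 1,265.56…
Penalty, months 3–11: 9 × 1.75% × CHF 50,622.44 = CHF 7,973.03…
Interest: CHF 50,622.44 × ((1 + 0.0125)^11 − 1) = CHF 50,622.44 × 0.1464242… = CHF 7,412.3510…
Penalties + interest = CHF 9,238.5953 + CHF 7,412.3510… = CHF 16,650.95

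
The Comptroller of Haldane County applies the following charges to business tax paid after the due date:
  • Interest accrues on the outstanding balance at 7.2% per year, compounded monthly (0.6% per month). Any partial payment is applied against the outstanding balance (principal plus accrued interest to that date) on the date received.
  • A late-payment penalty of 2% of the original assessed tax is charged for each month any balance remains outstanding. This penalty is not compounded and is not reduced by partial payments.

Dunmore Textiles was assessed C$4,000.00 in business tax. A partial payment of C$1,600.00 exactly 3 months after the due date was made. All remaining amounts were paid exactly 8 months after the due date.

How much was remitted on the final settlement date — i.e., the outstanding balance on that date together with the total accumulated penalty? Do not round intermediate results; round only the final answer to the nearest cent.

Balance at month 3: C$4,000.0000 × (1 + 0.006)^3 = C$4,072.4329…
After C$1,600.00 payment: C$4,072.4329… − C$1,600.00 = C$2,472.4329…
Balance at month 8: C$2,472.4329… × (1 + 0.006)^5 = C$2,547.5013…
Penalty: 8 × 2% × C$4,000.00 = C$640.00
Final settlement = outstanding balance + penalty = C$2,547.5013… + C$640.00 = C$3,187.50

C$3,187.50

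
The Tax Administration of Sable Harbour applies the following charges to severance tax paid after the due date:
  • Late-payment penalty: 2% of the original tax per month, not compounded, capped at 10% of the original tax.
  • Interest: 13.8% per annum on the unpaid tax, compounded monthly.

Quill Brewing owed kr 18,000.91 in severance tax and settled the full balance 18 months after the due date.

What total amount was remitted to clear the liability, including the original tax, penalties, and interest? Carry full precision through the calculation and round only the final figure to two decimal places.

kr 23,914.76

Penalty (uncapped): 18 × 2% × kr 18,000.91 = kr 6,480.33…; cap = 10% × kr 18,000.91 = kr 1,800.09… → penalty = kr 1,800.09…
Interest (13.8%/yr ÷ 12 = 1.15%/month): kr 18,000.91 × ((1 + 0.0115)^18 − 1) = kr 4,113.7582…
Total = kr 18,000.91 + kr 1,800.0910 + kr 4,113.7582… = kr 23,914.76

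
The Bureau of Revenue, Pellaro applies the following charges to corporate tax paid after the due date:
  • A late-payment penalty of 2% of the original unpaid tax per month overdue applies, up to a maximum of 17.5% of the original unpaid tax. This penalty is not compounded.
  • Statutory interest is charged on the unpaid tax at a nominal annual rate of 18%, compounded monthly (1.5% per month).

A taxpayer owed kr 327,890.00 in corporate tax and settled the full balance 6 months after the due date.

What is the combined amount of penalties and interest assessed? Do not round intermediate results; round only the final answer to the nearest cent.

kr 69,985.91

Penalty: 6 × 2% × kr 327,890.00 = kr 39,346.80 (below the 17.5% cap of kr 57,380.75)
Interest: kr 327,890.00 × ((1 + 0.015)^6 − 1) = kr 327,890.00 × 0.0934433… = kr 30,639.1118…
Penalties + interest = kr 39,346.8000 + kr 30,639.1118… = kr 69,985.91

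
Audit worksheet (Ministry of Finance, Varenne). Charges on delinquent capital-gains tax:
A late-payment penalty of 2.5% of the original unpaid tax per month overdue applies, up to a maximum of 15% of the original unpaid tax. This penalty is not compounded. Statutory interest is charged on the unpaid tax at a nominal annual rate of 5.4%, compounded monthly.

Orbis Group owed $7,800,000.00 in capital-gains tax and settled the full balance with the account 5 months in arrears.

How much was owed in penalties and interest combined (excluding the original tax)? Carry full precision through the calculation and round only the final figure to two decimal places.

Penalty: 5 × 2.5% × $7,800,000.00 = $975,000.00 (below the 15% cap of $1,170,000.00)
Interest (5.4%/yr ÷ 12 = 0.45%/month): $7,800,000.00 × ((1 + 0.0045)^5 − 1) = $177,086.6238…
Penalties + interest = $975,000.0000 + $177,086.6238… = $1,152,086.62

$1,152,086.62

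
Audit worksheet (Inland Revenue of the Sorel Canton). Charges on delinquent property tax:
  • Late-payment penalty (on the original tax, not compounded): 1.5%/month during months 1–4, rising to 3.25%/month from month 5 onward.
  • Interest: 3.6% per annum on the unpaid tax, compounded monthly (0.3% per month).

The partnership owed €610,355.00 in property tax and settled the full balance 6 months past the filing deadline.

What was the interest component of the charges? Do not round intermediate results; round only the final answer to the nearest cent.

€11,069.12

Interest: €610,355.00 × ((1 + 0.003)^6 − 1) = €610,355.00 × 0.0181355… = €11,069.1183…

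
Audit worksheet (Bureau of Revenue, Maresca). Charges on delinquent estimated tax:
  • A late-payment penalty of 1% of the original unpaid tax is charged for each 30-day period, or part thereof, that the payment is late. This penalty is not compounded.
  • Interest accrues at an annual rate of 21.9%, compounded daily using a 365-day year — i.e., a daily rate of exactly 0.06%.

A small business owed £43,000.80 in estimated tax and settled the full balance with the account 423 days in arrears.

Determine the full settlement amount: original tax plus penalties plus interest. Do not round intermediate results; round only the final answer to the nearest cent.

£61,870.23

Penalty periods: ⌈423/30⌉ = 15; penalty = 15 × 1% × £43,000.80 = £6,450.12
Interest: £43,000.80 × ((1 + 0.0006)^423 − 1) = £43,000.80 × 0.28881590… = £12,419.3148…
Total = £43,000.80 + £6,450.1200 + £12,419.3148… = £61,870.23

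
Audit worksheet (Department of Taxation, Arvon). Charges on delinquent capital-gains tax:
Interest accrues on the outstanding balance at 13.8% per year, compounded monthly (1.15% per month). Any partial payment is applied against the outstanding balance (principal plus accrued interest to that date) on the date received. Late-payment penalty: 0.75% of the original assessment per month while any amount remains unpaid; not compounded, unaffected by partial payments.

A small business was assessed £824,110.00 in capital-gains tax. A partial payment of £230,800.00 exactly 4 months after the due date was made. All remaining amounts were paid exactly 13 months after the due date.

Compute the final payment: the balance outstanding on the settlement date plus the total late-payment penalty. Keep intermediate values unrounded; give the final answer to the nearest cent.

£780,718.62

Balance at month 4: £824,110.0000 × (1 + 0.0115)^4 = £862,678.0192…
After £230,800.00 payment: £862,678.0192… − £230,800.00 = £631,878.0192…
Balance at month 13: £631,878.0192… × (1 + 0.0115)^9 = £700,367.8987…
Penalty: 13 × 0.75% × £824,110.00 = £80,350.73…
Final settlement = outstanding balance + penalty = £700,367.8987… + £80,350.73… = £780,718.62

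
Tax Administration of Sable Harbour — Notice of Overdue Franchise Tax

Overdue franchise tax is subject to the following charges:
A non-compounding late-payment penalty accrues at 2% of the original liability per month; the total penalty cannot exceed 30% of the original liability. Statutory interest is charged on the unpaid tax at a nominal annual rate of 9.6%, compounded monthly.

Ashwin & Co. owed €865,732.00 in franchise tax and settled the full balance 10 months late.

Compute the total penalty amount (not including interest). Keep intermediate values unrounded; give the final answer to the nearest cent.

Penalty: 10 × 2% × €865,732.00 = €173,146.40 (below the 30% cap of €259,719.60)

€173,146.40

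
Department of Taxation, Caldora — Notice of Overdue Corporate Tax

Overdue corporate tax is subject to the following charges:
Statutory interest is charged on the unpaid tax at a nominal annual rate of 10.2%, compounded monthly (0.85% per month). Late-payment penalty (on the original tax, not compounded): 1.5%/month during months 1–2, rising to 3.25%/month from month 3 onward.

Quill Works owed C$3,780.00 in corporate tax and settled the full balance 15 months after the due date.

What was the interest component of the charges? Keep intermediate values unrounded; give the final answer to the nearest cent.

Interest: C$3,780.00 × ((1 + 0.0085)^15 − 1) = C$3,780.00 × 0.1353729… = C$511.7097…

C$511.71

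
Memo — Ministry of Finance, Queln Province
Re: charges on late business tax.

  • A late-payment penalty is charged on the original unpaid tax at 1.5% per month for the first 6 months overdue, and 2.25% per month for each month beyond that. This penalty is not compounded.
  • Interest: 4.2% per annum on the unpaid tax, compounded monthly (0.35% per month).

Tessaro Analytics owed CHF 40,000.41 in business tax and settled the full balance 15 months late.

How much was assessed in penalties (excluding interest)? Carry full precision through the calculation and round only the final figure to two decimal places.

Penalty, months 1–6: 6 × 1.5% × CHF 40,000.41 = CHF 3,600.04…
Penalty, months 7–15: 9 × 2.25% × CHF 40,000.41 = CHF 8,100.08…
Total penalty = CHF 3,600.04… + CHF 8,100.08… = CHF 11,700.12

CHF 11,700.12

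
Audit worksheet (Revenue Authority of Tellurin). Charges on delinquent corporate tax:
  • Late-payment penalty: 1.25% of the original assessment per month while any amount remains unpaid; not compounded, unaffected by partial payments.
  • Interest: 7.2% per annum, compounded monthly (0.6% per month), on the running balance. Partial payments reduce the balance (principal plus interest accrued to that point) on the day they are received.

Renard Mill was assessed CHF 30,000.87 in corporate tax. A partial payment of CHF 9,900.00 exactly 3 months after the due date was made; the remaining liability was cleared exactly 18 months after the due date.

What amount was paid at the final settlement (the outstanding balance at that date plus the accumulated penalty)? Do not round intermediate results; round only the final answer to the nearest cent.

Balance at month 3: CHF 30,000.8700 × (1 + 0.006)^3 = CHF 30,544.1322…
After CHF 9,900.00 payment: CHF 30,544.1322… − CHF 9,900.00 = CHF 20,644.1322…
Balance at month 18: CHF 20,644.1322… × (1 + 0.006)^15 = CHF 22,582.2049…
Penalty: 18 × 1.25% × CHF 30,000.87 = CHF 6,750.20…
Final settlement = outstanding balance + penalty = CHF 22,582.2049… + CHF 6,750.20… = CHF 29,332.40

CHF 29,332.40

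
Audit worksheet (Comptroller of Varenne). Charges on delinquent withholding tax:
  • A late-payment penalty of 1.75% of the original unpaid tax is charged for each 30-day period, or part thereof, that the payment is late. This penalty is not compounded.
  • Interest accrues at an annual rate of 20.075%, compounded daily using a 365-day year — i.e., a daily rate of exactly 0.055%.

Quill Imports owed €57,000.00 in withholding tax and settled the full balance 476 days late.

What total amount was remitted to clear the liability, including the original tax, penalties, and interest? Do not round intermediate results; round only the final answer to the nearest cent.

€90,012.87

Penalty periods: ⌈476/30⌉ = 16; penalty = 16 × 1.75% × €57,000.00 = €15,960.00
Interest: €57,000.00 × ((1 + 0.00055)^476 − 1) = €57,000.00 × 0.29917316… = €17,052.8701…
Total = €57,000.00 + €15,960.0000 + €17,052.8701… = €90,012.87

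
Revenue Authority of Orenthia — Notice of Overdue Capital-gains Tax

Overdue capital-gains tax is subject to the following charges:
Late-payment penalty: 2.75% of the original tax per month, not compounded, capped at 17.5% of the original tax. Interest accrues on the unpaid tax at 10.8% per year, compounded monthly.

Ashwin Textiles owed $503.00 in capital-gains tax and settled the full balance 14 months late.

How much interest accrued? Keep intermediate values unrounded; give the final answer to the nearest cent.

$67.22

Interest (10.8%/yr ÷ 12 = 0.9%/month): $503.00 × ((1 + 0.009)^14 − 1) = $67.2225…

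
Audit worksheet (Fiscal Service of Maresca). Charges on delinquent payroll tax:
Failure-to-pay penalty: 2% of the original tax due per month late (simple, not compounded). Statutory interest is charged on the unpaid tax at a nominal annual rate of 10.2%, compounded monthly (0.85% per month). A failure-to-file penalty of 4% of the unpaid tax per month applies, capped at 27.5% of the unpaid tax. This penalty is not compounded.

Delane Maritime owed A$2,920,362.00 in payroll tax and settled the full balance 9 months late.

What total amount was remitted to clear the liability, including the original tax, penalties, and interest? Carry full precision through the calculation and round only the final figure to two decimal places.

Failure-to-file: 9 × 4% × A$2,920,362.00 = A$1,051,330.32, capped at 27.5% × A$2,920,362.00 = A$803,099.55
Failure-to-pay penalty = 2% × A$2,920,362.00 × 9 mo = A$525,665.16
Interest: A$2,920,362.00 × ((1 + 0.0085)^9 − 1) = A$2,920,362.00 × 0.0791532… = A$231,156.1430…
Total = A$2,920,362.00 + A$1,328,764.7100 + A$231,156.1430… = A$4,480,282.85

A$4,480,282.85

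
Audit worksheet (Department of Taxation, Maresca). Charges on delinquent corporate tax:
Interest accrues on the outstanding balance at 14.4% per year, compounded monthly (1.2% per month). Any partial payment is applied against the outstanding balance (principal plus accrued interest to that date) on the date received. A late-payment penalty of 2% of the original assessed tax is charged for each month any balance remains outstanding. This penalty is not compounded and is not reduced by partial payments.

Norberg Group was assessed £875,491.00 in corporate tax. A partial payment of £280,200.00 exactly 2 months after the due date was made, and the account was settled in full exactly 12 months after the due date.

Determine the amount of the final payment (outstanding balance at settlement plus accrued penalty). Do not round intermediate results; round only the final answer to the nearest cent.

£904,643.16

Balance at month 2: £875,491.0000 × (1 + 0.012)^2 = £896,628.8547…
After £280,200.00 payment: £896,628.8547… − £280,200.00 = £616,428.8547…
Balance at month 12: £616,428.8547… × (1 + 0.012)^10 = £694,525.3223…
Penalty: 12 × 2% × £875,491.00 = £210,117.84
Final settlement = outstanding balance + penalty = £694,525.3223… + £210,117.84 = £904,643.16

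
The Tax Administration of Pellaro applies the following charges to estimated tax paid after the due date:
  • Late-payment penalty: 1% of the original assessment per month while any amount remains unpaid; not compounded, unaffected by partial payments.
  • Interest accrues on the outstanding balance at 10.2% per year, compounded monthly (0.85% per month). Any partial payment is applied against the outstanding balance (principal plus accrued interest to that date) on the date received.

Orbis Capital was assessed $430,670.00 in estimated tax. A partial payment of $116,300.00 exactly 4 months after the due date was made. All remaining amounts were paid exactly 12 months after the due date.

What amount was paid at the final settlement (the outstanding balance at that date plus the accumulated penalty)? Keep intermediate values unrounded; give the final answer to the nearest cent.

Balance at month 4: $430,670.0000 × (1 + 0.0085)^4 = $445,500.5356…
After $116,300.00 payment: $445,500.5356… − $116,300.00 = $329,200.5356…
Balance at month 12: $329,200.5356… × (1 + 0.0085)^8 = $352,263.5874…
Penalty: 12 × 1% × $430,670.00 = $51,680.40
Final settlement = outstanding balance + penalty = $352,263.5874… + $51,680.40 = $403,943.99

$403,943.99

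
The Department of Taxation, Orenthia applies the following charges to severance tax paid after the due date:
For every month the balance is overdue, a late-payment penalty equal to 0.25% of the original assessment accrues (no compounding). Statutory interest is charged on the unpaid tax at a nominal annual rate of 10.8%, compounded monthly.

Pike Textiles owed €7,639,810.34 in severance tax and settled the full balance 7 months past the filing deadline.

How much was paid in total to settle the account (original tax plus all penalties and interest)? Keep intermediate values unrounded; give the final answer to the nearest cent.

€8,268,007.08

Late-payment penalty = 0.25% × €7,639,810.34 × 7 mo = €133,696.68…
Interest (10.8%/yr ÷ 12 = 0.9%/month): €7,639,810.34 × ((1 + 0.009)^7 − 1) = €494,500.0624…
Total = €7,639,810.34 + €133,696.6810… + €494,500.0624… = €8,268,007.08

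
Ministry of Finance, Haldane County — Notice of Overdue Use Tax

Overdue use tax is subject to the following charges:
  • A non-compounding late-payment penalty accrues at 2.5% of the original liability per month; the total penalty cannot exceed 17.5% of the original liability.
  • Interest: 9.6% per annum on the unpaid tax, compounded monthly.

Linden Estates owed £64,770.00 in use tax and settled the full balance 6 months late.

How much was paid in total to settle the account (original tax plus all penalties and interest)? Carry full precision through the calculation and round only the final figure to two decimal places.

£77,657.31

Penalty: 6 × 2.5% × £64,770.00 = £9,715.50 (below the 17.5% cap of £11,334.75)
Interest (9.6%/yr ÷ 12 = 0.8%/month): £64,770.00 × ((1 + 0.008)^6 − 1) = £3,171.8064…
Total = £64,770.00 + £9,715.5000 + £3,171.8064… = £77,657.31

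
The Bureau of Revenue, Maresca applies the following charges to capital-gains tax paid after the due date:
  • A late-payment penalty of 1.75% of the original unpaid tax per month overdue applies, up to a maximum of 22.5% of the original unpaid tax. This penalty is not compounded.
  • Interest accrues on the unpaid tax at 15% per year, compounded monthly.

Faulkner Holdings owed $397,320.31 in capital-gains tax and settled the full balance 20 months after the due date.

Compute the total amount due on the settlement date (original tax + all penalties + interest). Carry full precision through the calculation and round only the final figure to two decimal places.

$598,776.50

Penalty (uncapped): 20 × 1.75% × $397,320.31 = $139,062.11…; cap = 22.5% × $397,320.31 = $89,397.07… → penalty = $89,397.07…
Interest (15%/yr ÷ 12 = 1.25%/month): $397,320.31 × ((1 + 0.0125)^20 − 1) = $112,059.1203…
Total = $397,320.31 + $89,397.0698… + $112,059.1203… = $598,776.50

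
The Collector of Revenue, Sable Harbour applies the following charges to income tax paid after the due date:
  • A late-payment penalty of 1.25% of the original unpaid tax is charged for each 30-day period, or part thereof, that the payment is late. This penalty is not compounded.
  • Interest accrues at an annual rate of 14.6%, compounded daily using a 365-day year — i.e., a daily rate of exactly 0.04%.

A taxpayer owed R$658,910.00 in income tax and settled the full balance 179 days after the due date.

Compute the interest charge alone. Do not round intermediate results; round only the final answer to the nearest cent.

R$48,897.84

Interest: R$658,910.00 × ((1 + 0.0004)^179 − 1) = R$658,910.00 × 0.07421019… = R$48,897.8358…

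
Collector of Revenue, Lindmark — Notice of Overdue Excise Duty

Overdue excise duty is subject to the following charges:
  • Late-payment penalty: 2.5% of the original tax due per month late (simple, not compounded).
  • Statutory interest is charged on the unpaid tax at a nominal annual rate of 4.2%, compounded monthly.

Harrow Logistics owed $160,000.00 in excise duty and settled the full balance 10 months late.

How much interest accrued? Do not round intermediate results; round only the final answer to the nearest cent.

Interest (4.2%/yr ÷ 12 = 0.35%/month): $160,000.00 × ((1 + 0.0035)^10 − 1) = $5,689.0283…

$5,689.03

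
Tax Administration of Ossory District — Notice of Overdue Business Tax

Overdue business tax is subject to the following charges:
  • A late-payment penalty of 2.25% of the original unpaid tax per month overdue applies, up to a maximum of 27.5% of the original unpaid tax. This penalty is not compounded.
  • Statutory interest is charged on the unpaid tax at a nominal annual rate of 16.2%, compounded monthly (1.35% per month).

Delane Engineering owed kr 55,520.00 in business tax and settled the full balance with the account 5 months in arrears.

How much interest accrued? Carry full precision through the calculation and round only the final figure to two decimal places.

kr 3,850.16

Interest: kr 55,520.00 × ((1 + 0.0135)^5 − 1) = kr 55,520.00 × 0.0693473… = kr 3,850.1604…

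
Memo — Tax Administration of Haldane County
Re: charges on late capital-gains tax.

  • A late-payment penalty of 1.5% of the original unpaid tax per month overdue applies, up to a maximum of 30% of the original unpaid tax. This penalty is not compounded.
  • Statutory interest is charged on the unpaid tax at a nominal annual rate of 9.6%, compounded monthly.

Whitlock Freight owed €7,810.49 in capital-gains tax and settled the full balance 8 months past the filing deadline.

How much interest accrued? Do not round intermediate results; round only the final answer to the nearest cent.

Interest (9.6%/yr ÷ 12 = 0.8%/month): €7,810.49 × ((1 + 0.008)^8 − 1) = €514.0940…

€514.09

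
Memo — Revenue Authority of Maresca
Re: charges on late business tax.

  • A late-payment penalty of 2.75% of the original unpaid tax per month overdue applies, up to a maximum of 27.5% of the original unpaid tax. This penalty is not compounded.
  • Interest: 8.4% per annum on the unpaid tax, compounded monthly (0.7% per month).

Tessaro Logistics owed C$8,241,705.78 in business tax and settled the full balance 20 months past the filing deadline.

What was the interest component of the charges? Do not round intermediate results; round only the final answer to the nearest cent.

C$1,233,889.82

Interest: C$8,241,705.78 × ((1 + 0.007)^20 − 1) = C$8,241,705.78 × 0.1497129… = C$1,233,889.8220…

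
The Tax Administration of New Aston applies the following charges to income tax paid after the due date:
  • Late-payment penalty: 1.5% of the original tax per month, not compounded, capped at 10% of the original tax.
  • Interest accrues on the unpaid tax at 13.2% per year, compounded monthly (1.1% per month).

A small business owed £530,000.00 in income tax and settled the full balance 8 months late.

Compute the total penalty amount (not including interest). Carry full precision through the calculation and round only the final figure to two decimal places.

£53,000.00

Penalty (uncapped): 8 × 1.5% × £530,000.00 = £63,600.00; cap = 10% × £530,000.00 = £53,000.00 → penalty = £53,000.00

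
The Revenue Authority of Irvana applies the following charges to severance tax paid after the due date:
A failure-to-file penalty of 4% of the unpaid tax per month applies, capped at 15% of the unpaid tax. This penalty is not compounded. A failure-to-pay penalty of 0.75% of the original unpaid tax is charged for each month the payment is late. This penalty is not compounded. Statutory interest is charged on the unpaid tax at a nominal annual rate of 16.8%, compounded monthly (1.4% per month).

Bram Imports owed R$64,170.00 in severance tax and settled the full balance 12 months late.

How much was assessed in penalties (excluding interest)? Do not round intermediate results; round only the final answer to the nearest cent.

R$15,400.80

Failure-to-file: 12 × 4% × R$64,170.00 = R$30,801.60, capped at 15% × R$64,170.00 = R$9,625.50
Failure-to-pay penalty = 0.75% × R$64,170.00 × 12 mo = R$5,775.30
Total penalty = R$9,625.50 + R$5,775.30 = R$15,400.80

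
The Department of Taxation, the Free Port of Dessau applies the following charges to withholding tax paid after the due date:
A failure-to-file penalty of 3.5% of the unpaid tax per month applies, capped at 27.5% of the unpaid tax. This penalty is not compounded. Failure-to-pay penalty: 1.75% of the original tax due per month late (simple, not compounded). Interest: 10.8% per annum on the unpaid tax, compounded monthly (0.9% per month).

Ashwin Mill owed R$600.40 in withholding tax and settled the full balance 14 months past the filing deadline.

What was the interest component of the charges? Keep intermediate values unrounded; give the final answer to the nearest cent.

Interest: R$600.40 × ((1 + 0.009)^14 − 1) = R$600.40 × 0.1336430… = R$80.2393…

R$80.24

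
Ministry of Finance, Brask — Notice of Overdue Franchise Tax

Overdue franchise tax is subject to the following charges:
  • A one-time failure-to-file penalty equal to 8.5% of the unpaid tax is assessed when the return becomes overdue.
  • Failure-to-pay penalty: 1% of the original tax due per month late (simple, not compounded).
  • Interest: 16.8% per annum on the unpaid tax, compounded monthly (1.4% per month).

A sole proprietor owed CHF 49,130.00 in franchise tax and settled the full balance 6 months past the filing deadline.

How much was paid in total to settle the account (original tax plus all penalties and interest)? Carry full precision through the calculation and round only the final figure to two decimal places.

Failure-to-file penalty: 8.5% × CHF 49,130.00 = CHF 4,176.05
Failure-to-pay penalty = 1% × CHF 49,130.00 × 6 mo = CHF 2,947.80
Interest: CHF 49,130.00 × ((1 + 0.014)^6 − 1) = CHF 49,130.00 × 0.0869955… = CHF 4,274.0869…
Total = CHF 49,130.00 + CHF 7,123.8500 + CHF 4,274.0869… = CHF 60,527.94

CHF 60,527.94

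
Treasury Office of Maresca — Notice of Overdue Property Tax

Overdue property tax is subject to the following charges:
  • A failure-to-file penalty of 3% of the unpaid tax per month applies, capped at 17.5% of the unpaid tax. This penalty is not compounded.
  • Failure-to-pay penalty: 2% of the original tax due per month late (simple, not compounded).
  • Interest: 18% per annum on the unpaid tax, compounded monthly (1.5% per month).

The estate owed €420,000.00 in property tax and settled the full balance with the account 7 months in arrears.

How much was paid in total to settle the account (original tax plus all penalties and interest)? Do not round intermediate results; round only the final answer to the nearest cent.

€598,434.86

Failure-to-file: 7 × 3% × €420,000.00 = €88,200.00, capped at 17.5% × €420,000.00 = €73,500.00
Failure-to-pay penalty: 7 × 2% × €420,000.00 = €58,800.00
Interest: €420,000.00 × ((1 + 0.015)^7 − 1) = €420,000.00 × 0.1098449… = €46,134.8634…
Total = €420,000.00 + €132,300.0000 + €46,134.8634… = €598,434.86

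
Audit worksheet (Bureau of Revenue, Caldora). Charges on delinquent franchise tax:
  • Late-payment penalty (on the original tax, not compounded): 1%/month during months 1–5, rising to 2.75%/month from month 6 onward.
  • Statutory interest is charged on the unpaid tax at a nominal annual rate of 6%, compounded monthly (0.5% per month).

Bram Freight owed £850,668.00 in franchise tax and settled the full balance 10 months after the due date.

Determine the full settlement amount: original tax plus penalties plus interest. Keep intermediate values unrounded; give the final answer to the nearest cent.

Penalty, months 1–5: 5 × 1% × £850,668.00 = £42,533.40
Penalty, months 6–10: 5 × 2.75% × £850,668.00 = £116,966.85
Interest: £850,668.00 × ((1 + 0.005)^10 − 1) = £850,668.00 × 0.0511401… = £43,503.2738…
Total = £850,668.00 + £159,500.2500 + £43,503.2738… = £1,053,671.52

£1,053,671.52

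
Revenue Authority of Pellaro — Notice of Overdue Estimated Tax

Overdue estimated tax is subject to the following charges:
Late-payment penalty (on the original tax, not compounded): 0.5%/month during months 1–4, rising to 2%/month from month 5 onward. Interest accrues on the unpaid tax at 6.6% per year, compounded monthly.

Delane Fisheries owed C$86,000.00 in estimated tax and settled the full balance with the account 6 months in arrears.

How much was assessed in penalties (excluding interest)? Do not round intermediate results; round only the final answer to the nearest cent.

C$5,160.00

Penalty, months 1–4: 4 × 0.5% × C$86,000.00 = C$1,720.00
Penalty, months 5–6: 2 × 2% × C$86,000.00 = C$3,440.00
Total penalty = C$1,720.00 + C$3,440.00 = C$5,160.00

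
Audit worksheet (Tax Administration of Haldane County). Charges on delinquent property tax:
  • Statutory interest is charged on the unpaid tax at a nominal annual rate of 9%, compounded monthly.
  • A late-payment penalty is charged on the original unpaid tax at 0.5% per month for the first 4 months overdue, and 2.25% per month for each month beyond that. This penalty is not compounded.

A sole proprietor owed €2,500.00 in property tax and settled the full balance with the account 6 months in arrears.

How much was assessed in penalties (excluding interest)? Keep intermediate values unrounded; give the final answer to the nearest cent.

€162.50

Penalty, months 1–4: 4 × 0.5% × €2,500.00 = €50.00
Penalty, months 5–6: 2 × 2.25% × €2,500.00 = €112.50
Total penalty = €50.00 + €112.50 = €162.50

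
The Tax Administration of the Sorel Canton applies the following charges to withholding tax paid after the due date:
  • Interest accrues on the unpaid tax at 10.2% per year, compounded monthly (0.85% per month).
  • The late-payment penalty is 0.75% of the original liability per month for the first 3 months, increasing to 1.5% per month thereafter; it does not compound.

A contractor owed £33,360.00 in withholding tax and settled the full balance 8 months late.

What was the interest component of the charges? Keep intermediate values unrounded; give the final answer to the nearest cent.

£2,337.13

Interest: £33,360.00 × ((1 + 0.0085)^8 − 1) = £33,360.00 × 0.0700578… = £2,337.1268…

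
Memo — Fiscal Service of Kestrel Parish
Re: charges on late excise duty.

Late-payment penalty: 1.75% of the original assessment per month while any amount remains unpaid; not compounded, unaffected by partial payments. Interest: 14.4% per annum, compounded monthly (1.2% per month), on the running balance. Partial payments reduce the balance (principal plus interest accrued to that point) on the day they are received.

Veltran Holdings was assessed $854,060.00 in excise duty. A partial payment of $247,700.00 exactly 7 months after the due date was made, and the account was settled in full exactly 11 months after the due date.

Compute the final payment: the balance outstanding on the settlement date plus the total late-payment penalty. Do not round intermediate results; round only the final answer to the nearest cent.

Balance at month 7: $854,060.0000 × (1 + 0.012)^7 = $928,435.9953…
After $247,700.00 payment: $928,435.9953… − $247,700.00 = $680,735.9953…
Balance at month 11: $680,735.9953… × (1 + 0.012)^4 = $714,004.1984…
Penalty: 11 × 1.75% × $854,060.00 = $164,406.55
Final settlement = outstanding balance + penalty = $714,004.1984… + $164,406.55 = $878,410.75

$878,410.75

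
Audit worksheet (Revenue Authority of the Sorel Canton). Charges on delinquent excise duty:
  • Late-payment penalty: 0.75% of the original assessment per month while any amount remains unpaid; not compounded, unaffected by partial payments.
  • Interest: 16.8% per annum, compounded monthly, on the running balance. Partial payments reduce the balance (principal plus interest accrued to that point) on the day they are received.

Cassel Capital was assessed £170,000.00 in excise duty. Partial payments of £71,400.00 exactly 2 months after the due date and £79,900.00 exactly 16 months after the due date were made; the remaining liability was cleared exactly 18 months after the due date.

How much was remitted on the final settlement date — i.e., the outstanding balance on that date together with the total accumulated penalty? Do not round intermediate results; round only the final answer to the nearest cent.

Monthly rate = 16.8% ÷ 12 = 1.4%
Balance at month 2: £170,000.0000 × (1 + 0.014)^2 = £174,793.3200
After £71,400.00 payment: £174,793.3200 − £71,400.00 = £103,393.3200
Balance at month 16: £103,393.3200 × (1 + 0.014)^14 = £125,609.8945…
After £79,900.00 payment: £125,609.8945… − £79,900.00 = £45,709.8945…
Balance at month 18: £45,709.8945… × (1 + 0.014)^2 = £46,998.7307…
Penalty: 18 × 0.75% × £170,000.00 = £22,950.00
Final settlement = outstanding balance + penalty = £46,998.7307… + £22,950.00 = £69,948.73

£69,948.73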